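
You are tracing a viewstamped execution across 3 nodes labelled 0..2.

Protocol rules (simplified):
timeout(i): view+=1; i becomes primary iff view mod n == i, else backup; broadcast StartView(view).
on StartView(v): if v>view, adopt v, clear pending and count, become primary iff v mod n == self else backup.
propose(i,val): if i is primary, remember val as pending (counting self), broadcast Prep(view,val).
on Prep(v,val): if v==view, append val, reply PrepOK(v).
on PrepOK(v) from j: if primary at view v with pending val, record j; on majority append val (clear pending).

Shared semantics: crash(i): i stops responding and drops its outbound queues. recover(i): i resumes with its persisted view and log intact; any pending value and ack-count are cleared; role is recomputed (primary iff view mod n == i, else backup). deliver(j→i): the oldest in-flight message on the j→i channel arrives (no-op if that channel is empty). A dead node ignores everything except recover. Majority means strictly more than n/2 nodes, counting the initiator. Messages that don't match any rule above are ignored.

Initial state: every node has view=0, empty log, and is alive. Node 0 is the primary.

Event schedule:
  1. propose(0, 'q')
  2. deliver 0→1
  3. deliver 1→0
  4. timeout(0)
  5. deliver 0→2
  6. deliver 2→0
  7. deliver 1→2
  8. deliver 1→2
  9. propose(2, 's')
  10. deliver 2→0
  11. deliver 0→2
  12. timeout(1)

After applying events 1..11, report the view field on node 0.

1. propose(0,'q'):  nop
2. deliver 0→1:  <1:back v0 q>
3. deliver 1→0:  <0:prim v0 q>
4. timeout(0):  <0:back v1 q>
5. deliver 0→2:  <2:back v0 q>
6. deliver 2→0:  nop
7. deliver 1→2:  nop
8. deliver 1→2:  nop
9. propose(2,'s'):  nop
10. deliver 2→0:  nop
11. deliver 0→2:  <2:back v1 q>

1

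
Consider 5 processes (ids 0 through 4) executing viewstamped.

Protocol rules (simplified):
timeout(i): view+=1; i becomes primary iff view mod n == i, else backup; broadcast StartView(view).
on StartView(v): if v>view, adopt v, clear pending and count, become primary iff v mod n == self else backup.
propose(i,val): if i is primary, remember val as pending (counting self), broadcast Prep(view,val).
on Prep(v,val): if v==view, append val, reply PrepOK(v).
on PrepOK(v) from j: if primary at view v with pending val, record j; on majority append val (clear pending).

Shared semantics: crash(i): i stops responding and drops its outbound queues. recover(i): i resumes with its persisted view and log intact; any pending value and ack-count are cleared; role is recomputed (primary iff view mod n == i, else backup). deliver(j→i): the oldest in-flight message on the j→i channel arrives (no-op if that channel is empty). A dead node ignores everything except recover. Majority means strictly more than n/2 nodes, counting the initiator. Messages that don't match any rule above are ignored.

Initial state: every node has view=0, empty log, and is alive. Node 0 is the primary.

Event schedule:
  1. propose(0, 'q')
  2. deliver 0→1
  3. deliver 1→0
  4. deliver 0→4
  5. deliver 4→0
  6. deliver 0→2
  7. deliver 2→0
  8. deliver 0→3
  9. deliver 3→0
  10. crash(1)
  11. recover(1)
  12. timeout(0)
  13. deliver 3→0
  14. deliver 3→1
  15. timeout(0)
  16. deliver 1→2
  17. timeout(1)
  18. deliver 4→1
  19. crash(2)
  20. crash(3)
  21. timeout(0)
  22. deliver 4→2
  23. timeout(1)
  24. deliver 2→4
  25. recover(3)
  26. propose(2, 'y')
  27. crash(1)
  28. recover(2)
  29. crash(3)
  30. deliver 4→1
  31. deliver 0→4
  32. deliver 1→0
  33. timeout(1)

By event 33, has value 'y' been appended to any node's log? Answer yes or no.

step 1 propose(0,'q'): —
step 2 deliver 0→1: 1={back,v=0,log=q}
step 3 deliver 1→0: —
step 4 deliver 0→4: 4={back,v=0,log=q}
step 5 deliver 4→0: 0={prim,v=0,log=q}
step 6 deliver 0→2: 2={back,v=0,log=q}
step 7 deliver 2→0: —
step 8 deliver 0→3: 3={back,v=0,log=q}
step 9 deliver 3→0: —
step 10 crash(1): 1={✗back,v=0,log=q}
step 11 recover(1): 1={back,v=0,log=q}
step 12 timeout(0): 0={back,v=1,log=q}
step 13 deliver 3→0: —
step 14 deliver 3→1: —
step 15 timeout(0): 0={back,v=2,log=q}
step 16 deliver 1→2: —
step 17 timeout(1): 1={prim,v=1,log=q}
step 18 deliver 4→1: —
step 19 crash(2): 2={✗back,v=0,log=q}
step 20 crash(3): 3={✗back,v=0,log=q}
step 21 timeout(0): 0={back,v=3,log=q}
step 22 deliver 4→2: —
step 23 timeout(1): 1={back,v=2,log=q}
step 24 deliver 2→4: —
step 25 recover(3): 3={back,v=0,log=q}
step 26 propose(2,'y'): —
step 27 crash(1): 1={✗back,v=2,log=q}
step 28 recover(2): 2={back,v=0,log=q}
step 29 crash(3): 3={✗back,v=0,log=q}
step 30 deliver 4→1: —
step 31 deliver 0→4: 4={back,v=1,log=q}
step 32 deliver 1→0: —
step 33 timeout(1): —

no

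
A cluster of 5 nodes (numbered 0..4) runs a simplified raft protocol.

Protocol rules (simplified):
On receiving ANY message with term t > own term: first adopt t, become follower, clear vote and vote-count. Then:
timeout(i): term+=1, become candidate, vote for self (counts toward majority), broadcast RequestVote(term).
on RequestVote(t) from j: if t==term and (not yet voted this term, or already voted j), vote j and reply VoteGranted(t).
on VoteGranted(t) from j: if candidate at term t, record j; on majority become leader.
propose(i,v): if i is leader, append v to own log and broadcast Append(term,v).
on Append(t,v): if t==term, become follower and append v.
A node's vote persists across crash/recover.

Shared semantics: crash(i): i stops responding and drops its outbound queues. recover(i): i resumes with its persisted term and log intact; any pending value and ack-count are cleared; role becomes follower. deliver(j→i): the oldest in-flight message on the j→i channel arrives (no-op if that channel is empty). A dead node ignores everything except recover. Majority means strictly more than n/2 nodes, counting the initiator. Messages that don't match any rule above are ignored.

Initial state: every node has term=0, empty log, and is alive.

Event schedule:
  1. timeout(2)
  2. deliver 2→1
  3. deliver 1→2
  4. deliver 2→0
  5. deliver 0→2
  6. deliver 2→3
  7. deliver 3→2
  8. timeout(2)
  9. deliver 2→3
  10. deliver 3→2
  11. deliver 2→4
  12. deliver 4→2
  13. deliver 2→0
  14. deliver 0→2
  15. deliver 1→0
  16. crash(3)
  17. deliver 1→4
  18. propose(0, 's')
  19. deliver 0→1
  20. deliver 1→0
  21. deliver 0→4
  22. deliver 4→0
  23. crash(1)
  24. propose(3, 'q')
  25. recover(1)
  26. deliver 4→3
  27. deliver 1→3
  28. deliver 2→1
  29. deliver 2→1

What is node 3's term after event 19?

step 1 timeout(2): 2={cand,t=1,log=-}
step 2 deliver 2→1: 1={foll,t=1,log=-}
step 3 deliver 1→2: —
step 4 deliver 2→0: 0={foll,t=1,log=-}
step 5 deliver 0→2: 2={lead,t=1,log=-}
step 6 deliver 2→3: 3={foll,t=1,log=-}
step 7 deliver 3→2: —
step 8 timeout(2): 2={cand,t=2,log=-}
step 9 deliver 2→3: 3={foll,t=2,log=-}
step 10 deliver 3→2: —
step 11 deliver 2→4: 4={foll,t=1,log=-}
step 12 deliver 4→2: —
step 13 deliver 2→0: 0={foll,t=2,log=-}
step 14 deliver 0→2: 2={lead,t=2,log=-}
step 15 deliver 1→0: —
step 16 crash(3): 3={✗foll,t=2,log=-}
step 17 deliver 1→4: —
step 18 propose(0,'s'): —
step 19 deliver 0→1: —

2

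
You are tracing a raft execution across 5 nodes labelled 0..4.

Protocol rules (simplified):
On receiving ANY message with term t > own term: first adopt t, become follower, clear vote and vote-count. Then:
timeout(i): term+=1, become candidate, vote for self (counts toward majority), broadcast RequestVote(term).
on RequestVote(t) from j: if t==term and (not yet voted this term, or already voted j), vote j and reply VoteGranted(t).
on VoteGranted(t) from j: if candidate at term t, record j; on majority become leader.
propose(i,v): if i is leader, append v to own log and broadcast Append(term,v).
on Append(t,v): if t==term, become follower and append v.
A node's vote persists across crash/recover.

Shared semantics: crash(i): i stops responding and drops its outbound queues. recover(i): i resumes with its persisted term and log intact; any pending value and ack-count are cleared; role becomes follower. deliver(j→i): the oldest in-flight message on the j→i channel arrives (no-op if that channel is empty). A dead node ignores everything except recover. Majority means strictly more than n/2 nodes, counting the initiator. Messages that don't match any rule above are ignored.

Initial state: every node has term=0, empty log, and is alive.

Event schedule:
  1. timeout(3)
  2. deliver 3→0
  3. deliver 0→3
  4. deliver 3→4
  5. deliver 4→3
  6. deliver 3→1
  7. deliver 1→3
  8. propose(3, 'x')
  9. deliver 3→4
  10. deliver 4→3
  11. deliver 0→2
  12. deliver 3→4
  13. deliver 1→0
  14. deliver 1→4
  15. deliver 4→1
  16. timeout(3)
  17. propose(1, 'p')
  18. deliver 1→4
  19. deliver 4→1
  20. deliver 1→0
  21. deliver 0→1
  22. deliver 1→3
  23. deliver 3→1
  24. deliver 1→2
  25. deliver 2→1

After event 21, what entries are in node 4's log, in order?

after 1 — timeout(3): n3:cand/t1/[-]
after 2 — deliver 3→0: n0:foll/t1/[-]
after 3 — deliver 0→3: ·
after 4 — deliver 3→4: n4:foll/t1/[-]
after 5 — deliver 4→3: n3:lead/t1/[-]
after 6 — deliver 3→1: n1:foll/t1/[-]
after 7 — deliver 1→3: ·
after 8 — propose(3,'x'): n3:lead/t1/[x]
after 9 — deliver 3→4: n4:foll/t1/[x]
after 10 — deliver 4→3: ·
after 11 — deliver 0→2: ·
after 12 — deliver 3→4: ·
after 13 — deliver 1→0: ·
after 14 — deliver 1→4: ·
after 15 — deliver 4→1: ·
after 16 — timeout(3): n3:cand/t2/[x]
after 17 — propose(1,'p'): ·
after 18 — deliver 1→4: ·
after 19 — deliver 4→1: ·
after 20 — deliver 1→0: ·
after 21 — deliver 0→1: ·

x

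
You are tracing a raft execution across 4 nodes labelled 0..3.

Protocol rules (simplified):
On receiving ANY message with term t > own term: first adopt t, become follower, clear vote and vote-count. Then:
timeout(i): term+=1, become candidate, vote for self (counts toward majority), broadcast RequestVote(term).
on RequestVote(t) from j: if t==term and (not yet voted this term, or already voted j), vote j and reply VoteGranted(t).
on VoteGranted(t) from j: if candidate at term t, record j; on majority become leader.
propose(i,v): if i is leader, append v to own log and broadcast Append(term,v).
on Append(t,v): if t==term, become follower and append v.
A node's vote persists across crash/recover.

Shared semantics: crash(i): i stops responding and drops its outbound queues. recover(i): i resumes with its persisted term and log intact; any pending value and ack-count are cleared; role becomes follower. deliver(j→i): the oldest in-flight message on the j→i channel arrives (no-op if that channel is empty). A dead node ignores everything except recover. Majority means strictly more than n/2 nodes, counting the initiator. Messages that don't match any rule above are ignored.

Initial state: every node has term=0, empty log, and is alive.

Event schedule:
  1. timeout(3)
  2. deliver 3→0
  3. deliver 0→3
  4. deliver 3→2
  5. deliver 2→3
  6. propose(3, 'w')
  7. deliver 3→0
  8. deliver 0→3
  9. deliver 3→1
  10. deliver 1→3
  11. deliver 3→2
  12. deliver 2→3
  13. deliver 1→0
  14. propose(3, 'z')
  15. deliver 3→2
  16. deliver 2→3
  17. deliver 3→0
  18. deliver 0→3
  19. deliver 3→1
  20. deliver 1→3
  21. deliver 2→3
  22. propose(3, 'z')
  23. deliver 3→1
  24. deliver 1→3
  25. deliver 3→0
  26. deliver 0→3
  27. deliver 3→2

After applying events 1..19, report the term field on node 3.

1

1. timeout(3):  <3:cand t1 ->
2. deliver 3→0:  <0:foll t1 ->
3. deliver 0→3:  nop
4. deliver 3→2:  <2:foll t1 ->
5. deliver 2→3:  <3:lead t1 ->
6. propose(3,'w'):  <3:lead t1 w>
7. deliver 3→0:  <0:foll t1 w>
8. deliver 0→3:  nop
9. deliver 3→1:  <1:foll t1 ->
10. deliver 1→3:  nop
11. deliver 3→2:  <2:foll t1 w>
12. deliver 2→3:  nop
13. deliver 1→0:  nop
14. propose(3,'z'):  <3:lead t1 w,z>
15. deliver 3→2:  <2:foll t1 w,z>
16. deliver 2→3:  nop
17. deliver 3→0:  <0:foll t1 w,z>
18. deliver 0→3:  nop
19. deliver 3→1:  <1:foll t1 w>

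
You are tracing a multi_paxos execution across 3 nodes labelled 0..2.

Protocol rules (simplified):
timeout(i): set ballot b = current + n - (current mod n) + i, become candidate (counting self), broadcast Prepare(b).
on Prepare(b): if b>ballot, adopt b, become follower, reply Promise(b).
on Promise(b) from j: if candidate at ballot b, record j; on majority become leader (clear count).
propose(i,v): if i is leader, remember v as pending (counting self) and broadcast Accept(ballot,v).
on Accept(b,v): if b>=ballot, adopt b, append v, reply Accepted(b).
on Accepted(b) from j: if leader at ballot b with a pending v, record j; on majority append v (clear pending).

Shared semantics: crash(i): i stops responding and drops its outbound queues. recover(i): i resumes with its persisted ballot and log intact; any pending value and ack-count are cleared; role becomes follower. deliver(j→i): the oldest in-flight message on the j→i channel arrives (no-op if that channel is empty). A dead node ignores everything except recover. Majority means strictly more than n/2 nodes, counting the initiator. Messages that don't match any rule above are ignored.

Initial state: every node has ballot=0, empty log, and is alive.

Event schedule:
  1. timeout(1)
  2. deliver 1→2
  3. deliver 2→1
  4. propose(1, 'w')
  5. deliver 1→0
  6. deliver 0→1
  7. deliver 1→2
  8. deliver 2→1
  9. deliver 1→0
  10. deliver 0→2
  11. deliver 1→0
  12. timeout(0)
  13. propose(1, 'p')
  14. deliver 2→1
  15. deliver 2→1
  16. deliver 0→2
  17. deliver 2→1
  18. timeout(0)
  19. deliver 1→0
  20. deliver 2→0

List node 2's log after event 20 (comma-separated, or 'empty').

1. timeout(1):  <1:cand b4 ->
2. deliver 1→2:  <2:foll b4 ->
3. deliver 2→1:  <1:lead b4 ->
4. propose(1,'w'):  nop
5. deliver 1→0:  <0:foll b4 ->
6. deliver 0→1:  nop
7. deliver 1→2:  <2:foll b4 w>
8. deliver 2→1:  <1:lead b4 w>
9. deliver 1→0:  <0:foll b4 w>
10. deliver 0→2:  nop
11. deliver 1→0:  nop
12. timeout(0):  <0:cand b6 w>
13. propose(1,'p'):  nop
14. deliver 2→1:  nop
15. deliver 2→1:  nop
16. deliver 0→2:  <2:foll b6 w>
17. deliver 2→1:  nop
18. timeout(0):  <0:cand b9 w>
19. deliver 1→0:  nop
20. deliver 2→0:  nop

w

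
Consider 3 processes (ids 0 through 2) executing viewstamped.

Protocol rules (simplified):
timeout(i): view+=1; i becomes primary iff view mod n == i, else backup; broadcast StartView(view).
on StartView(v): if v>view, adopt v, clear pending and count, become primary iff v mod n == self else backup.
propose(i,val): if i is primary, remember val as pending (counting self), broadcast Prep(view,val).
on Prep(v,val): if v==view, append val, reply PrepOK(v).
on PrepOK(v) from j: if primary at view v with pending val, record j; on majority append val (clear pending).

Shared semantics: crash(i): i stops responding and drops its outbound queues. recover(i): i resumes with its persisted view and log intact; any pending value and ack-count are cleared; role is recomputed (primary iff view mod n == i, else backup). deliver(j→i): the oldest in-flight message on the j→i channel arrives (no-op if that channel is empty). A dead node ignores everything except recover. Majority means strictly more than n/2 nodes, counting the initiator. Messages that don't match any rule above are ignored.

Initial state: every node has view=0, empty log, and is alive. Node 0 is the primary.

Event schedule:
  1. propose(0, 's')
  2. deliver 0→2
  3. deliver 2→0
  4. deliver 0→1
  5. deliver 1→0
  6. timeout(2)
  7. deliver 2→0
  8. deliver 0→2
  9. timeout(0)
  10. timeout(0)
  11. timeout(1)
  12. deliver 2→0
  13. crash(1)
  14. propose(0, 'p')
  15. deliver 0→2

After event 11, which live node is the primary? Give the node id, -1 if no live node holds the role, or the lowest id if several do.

0

[1] propose(0,'s') → ∅
[2] deliver 0→2 → N2(back v0 [s])
[3] deliver 2→0 → N0(prim v0 [s])
[4] deliver 0→1 → N1(back v0 [s])
[5] deliver 1→0 → ∅
[6] timeout(2) → N2(back v1 [s])
[7] deliver 2→0 → N0(back v1 [s])
[8] deliver 0→2 → ∅
[9] timeout(0) → N0(back v2 [s])
[10] timeout(0) → N0(prim v3 [s])
[11] timeout(1) → N1(prim v1 [s])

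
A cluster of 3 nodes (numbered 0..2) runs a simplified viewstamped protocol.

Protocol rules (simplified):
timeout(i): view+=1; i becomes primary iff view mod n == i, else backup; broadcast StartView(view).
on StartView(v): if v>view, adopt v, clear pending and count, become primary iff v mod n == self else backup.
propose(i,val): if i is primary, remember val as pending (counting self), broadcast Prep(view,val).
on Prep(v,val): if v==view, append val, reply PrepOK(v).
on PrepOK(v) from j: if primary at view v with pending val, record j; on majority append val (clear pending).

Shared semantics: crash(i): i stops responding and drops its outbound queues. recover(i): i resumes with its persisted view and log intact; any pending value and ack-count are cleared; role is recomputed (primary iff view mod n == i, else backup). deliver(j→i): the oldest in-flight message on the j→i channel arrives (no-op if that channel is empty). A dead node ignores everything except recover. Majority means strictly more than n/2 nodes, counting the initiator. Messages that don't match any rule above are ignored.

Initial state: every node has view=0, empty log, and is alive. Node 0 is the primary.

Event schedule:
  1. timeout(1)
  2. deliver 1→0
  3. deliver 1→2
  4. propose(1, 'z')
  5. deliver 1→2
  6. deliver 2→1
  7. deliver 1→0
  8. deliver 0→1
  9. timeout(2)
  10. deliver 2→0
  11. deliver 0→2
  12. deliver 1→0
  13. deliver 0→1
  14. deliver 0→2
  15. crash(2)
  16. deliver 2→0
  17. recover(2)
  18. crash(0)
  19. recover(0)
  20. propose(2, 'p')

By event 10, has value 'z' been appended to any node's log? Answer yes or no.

yes

[1] timeout(1) → N1(prim v1 [-])
[2] deliver 1→0 → N0(back v1 [-])
[3] deliver 1→2 → N2(back v1 [-])
[4] propose(1,'z') → ∅
[5] deliver 1→2 → N2(back v1 [z])
[6] deliver 2→1 → N1(prim v1 [z])
[7] deliver 1→0 → N0(back v1 [z])
[8] deliver 0→1 → ∅
[9] timeout(2) → N2(prim v2 [z])
[10] deliver 2→0 → N0(back v2 [z])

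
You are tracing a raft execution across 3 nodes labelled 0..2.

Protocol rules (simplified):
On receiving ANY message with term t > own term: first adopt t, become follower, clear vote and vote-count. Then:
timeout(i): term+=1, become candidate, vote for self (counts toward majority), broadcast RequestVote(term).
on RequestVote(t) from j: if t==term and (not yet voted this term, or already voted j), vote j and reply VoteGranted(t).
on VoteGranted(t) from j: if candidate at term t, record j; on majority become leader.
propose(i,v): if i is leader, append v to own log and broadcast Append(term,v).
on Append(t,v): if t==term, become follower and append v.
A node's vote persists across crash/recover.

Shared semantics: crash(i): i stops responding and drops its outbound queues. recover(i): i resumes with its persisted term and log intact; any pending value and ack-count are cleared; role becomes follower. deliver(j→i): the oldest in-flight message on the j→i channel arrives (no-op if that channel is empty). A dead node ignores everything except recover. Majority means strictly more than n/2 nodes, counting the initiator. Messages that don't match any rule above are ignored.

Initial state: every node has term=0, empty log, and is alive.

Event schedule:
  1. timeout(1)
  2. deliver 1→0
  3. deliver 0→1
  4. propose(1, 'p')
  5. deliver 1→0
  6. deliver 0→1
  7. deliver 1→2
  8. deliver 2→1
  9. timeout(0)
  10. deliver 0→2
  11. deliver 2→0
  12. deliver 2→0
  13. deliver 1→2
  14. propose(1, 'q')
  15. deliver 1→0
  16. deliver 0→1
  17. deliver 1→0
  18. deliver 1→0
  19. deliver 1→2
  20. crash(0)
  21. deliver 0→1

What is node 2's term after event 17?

e1 timeout(1): 1[cand,t=1,-]
e2 deliver 1→0: 0[foll,t=1,-]
e3 deliver 0→1: 1[lead,t=1,-]
e4 propose(1,'p'): 1[lead,t=1,p]
e5 deliver 1→0: 0[foll,t=1,p]
e6 deliver 0→1: ·
e7 deliver 1→2: 2[foll,t=1,-]
e8 deliver 2→1: ·
e9 timeout(0): 0[cand,t=2,p]
e10 deliver 0→2: 2[foll,t=2,-]
e11 deliver 2→0: 0[lead,t=2,p]
e12 deliver 2→0: ·
e13 deliver 1→2: ·
e14 propose(1,'q'): 1[lead,t=1,p,q]
e15 deliver 1→0: ·
e16 deliver 0→1: 1[foll,t=2,p,q]
e17 deliver 1→0: ·

2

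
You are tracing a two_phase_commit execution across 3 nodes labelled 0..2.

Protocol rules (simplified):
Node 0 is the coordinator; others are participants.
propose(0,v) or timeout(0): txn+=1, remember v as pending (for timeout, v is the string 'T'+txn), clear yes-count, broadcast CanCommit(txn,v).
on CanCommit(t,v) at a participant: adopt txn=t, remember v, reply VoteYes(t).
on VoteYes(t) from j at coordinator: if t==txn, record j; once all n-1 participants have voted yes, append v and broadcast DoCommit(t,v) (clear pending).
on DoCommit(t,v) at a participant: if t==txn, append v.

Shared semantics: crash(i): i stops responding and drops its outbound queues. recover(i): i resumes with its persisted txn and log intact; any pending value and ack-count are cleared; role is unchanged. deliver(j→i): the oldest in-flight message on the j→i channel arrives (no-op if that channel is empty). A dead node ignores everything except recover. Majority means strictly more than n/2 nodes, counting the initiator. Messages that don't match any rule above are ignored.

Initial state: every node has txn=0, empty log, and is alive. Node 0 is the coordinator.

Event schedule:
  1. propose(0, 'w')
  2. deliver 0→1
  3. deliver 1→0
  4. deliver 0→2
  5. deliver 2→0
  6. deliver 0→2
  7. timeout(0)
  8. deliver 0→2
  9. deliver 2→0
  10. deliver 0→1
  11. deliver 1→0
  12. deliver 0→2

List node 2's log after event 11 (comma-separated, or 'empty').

w

[1] propose(0,'w') → N0(coor t1 [-])
[2] deliver 0→1 → N1(part t1 [-])
[3] deliver 1→0 → ∅
[4] deliver 0→2 → N2(part t1 [-])
[5] deliver 2→0 → N0(coor t1 [w])
[6] deliver 0→2 → N2(part t1 [w])
[7] timeout(0) → N0(coor t2 [w])
[8] deliver 0→2 → N2(part t2 [w])
[9] deliver 2→0 → ∅
[10] deliver 0→1 → N1(part t1 [w])
[11] deliver 1→0 → ∅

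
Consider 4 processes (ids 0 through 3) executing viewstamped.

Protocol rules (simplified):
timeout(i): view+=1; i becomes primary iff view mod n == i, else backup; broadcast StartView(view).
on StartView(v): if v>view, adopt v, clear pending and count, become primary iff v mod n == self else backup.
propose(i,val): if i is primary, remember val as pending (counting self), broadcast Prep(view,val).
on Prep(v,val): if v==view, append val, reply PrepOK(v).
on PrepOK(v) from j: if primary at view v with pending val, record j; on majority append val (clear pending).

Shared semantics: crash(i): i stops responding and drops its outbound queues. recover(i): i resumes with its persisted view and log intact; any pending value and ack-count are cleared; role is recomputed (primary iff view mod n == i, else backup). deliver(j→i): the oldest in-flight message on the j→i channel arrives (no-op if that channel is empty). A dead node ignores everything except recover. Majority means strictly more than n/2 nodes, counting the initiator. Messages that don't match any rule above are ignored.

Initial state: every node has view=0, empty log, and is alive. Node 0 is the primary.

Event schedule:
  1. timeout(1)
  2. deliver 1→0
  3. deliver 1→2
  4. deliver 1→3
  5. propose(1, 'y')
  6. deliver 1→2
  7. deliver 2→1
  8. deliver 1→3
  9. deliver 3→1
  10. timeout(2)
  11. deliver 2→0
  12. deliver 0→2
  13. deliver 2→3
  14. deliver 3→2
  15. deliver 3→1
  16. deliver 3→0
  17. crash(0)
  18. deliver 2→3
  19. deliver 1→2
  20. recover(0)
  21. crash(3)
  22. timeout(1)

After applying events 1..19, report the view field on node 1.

1

step 1 timeout(1): 1={prim,v=1,log=-}
step 2 deliver 1→0: 0={back,v=1,log=-}
step 3 deliver 1→2: 2={back,v=1,log=-}
step 4 deliver 1→3: 3={back,v=1,log=-}
step 5 propose(1,'y'): —
step 6 deliver 1→2: 2={back,v=1,log=y}
step 7 deliver 2→1: —
step 8 deliver 1→3: 3={back,v=1,log=y}
step 9 deliver 3→1: 1={prim,v=1,log=y}
step 10 timeout(2): 2={prim,v=2,log=y}
step 11 deliver 2→0: 0={back,v=2,log=-}
step 12 deliver 0→2: —
step 13 deliver 2→3: 3={back,v=2,log=y}
step 14 deliver 3→2: —
step 15 deliver 3→1: —
step 16 deliver 3→0: —
step 17 crash(0): 0={✗back,v=2,log=-}
step 18 deliver 2→3: —
step 19 deliver 1→2: —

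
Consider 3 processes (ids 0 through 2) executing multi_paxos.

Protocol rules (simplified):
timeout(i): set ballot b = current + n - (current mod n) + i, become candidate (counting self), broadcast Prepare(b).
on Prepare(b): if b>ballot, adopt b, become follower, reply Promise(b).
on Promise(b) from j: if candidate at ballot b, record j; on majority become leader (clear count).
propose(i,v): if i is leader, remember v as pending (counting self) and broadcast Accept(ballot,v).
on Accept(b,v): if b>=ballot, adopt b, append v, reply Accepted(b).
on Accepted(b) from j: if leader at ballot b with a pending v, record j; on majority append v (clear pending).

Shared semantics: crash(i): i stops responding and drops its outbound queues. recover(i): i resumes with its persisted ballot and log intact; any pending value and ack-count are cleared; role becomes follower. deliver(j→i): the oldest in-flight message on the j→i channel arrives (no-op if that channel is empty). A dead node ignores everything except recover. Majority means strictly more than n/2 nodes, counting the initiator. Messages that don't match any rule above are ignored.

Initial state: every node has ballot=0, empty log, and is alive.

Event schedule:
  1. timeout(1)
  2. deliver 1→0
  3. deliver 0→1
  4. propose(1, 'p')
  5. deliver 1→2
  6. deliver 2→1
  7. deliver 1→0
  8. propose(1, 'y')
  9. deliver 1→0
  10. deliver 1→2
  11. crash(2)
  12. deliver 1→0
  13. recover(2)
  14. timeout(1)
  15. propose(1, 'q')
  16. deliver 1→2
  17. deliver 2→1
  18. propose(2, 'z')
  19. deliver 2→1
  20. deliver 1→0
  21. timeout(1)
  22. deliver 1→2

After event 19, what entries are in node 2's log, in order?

[1] timeout(1) → N1(cand b4 [-])
[2] deliver 1→0 → N0(foll b4 [-])
[3] deliver 0→1 → N1(lead b4 [-])
[4] propose(1,'p') → ∅
[5] deliver 1→2 → N2(foll b4 [-])
[6] deliver 2→1 → ∅
[7] deliver 1→0 → N0(foll b4 [p])
[8] propose(1,'y') → ∅
[9] deliver 1→0 → N0(foll b4 [p,y])
[10] deliver 1→2 → N2(foll b4 [p])
[11] crash(2) → N2(✗foll b4 [p])
[12] deliver 1→0 → ∅
[13] recover(2) → N2(foll b4 [p])
[14] timeout(1) → N1(cand b7 [-])
[15] propose(1,'q') → ∅
[16] deliver 1→2 → N2(foll b4 [p,y])
[17] deliver 2→1 → ∅
[18] propose(2,'z') → ∅
[19] deliver 2→1 → ∅

p,y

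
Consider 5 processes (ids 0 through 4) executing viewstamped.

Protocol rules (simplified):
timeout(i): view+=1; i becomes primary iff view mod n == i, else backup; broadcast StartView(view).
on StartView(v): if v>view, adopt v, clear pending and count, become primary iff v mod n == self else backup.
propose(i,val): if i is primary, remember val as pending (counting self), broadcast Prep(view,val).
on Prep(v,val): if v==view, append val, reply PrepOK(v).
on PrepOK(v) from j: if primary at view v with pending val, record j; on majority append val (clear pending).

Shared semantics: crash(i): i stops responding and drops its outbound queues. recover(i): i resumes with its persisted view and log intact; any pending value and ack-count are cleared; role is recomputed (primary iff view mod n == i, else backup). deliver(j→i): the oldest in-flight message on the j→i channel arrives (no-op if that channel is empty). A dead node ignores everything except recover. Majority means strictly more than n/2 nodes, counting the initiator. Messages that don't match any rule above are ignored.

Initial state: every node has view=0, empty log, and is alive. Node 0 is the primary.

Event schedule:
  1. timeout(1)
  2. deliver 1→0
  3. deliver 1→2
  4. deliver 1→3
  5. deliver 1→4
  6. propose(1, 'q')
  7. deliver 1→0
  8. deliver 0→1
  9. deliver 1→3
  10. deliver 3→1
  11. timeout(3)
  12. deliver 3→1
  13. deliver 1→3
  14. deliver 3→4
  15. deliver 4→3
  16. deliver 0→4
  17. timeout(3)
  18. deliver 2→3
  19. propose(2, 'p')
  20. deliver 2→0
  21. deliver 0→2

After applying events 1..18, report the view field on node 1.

2

[1] timeout(1) → N1(prim v1 [-])
[2] deliver 1→0 → N0(back v1 [-])
[3] deliver 1→2 → N2(back v1 [-])
[4] deliver 1→3 → N3(back v1 [-])
[5] deliver 1→4 → N4(back v1 [-])
[6] propose(1,'q') → ∅
[7] deliver 1→0 → N0(back v1 [q])
[8] deliver 0→1 → ∅
[9] deliver 1→3 → N3(back v1 [q])
[10] deliver 3→1 → N1(prim v1 [q])
[11] timeout(3) → N3(back v2 [q])
[12] deliver 3→1 → N1(back v2 [q])
[13] deliver 1→3 → ∅
[14] deliver 3→4 → N4(back v2 [-])
[15] deliver 4→3 → ∅
[16] deliver 0→4 → ∅
[17] timeout(3) → N3(prim v3 [q])
[18] deliver 2→3 → ∅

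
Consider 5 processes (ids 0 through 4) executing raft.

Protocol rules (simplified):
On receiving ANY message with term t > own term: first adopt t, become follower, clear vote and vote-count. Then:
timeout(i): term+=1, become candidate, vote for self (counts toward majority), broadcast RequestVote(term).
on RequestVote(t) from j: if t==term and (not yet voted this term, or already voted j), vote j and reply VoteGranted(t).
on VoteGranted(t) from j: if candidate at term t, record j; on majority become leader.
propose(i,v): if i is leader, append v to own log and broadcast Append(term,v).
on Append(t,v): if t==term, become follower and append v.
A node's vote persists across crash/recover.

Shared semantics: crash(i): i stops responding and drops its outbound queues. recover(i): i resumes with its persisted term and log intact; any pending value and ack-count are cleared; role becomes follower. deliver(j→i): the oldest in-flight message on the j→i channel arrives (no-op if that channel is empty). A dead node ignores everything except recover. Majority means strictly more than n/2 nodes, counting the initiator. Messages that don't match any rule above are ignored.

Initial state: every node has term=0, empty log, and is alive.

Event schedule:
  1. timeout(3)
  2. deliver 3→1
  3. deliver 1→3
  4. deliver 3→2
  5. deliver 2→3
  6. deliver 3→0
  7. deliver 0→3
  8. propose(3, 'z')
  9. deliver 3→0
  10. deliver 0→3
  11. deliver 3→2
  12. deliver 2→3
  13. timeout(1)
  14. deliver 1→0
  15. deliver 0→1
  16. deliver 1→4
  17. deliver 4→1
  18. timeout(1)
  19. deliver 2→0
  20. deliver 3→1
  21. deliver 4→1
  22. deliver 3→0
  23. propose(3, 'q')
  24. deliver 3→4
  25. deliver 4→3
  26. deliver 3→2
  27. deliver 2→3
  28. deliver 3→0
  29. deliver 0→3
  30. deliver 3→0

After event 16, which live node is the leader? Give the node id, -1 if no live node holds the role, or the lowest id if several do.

3

after 1 — timeout(3): n3:cand/t1/[-]
after 2 — deliver 3→1: n1:foll/t1/[-]
after 3 — deliver 1→3: ·
after 4 — deliver 3→2: n2:foll/t1/[-]
after 5 — deliver 2→3: n3:lead/t1/[-]
after 6 — deliver 3→0: n0:foll/t1/[-]
after 7 — deliver 0→3: ·
after 8 — propose(3,'z'): n3:lead/t1/[z]
after 9 — deliver 3→0: n0:foll/t1/[z]
after 10 — deliver 0→3: ·
after 11 — deliver 3→2: n2:foll/t1/[z]
after 12 — deliver 2→3: ·
after 13 — timeout(1): n1:cand/t2/[-]
after 14 — deliver 1→0: n0:foll/t2/[z]
after 15 — deliver 0→1: ·
after 16 — deliver 1→4: n4:foll/t2/[-]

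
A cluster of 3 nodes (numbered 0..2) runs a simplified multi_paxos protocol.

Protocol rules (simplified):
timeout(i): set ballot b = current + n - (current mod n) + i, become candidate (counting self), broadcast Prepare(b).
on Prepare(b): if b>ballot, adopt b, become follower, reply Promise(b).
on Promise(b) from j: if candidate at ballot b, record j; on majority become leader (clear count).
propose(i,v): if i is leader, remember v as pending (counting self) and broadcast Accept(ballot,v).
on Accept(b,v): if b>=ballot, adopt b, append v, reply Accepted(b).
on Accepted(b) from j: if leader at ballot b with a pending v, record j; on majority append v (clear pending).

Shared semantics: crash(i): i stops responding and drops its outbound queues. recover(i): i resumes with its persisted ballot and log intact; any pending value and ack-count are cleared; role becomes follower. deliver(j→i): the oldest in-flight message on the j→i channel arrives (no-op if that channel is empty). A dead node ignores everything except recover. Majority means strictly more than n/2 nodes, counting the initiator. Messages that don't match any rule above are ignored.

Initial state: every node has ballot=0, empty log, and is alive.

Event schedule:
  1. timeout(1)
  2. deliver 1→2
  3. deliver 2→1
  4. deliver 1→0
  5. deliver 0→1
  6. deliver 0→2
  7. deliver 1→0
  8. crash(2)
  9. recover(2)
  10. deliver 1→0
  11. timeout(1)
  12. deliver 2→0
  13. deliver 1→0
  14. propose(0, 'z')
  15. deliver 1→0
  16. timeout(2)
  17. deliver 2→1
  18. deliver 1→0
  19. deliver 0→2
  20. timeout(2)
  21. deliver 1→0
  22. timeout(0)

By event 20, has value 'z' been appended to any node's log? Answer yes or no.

1. timeout(1):  <1:cand b4 ->
2. deliver 1→2:  <2:foll b4 ->
3. deliver 2→1:  <1:lead b4 ->
4. deliver 1→0:  <0:foll b4 ->
5. deliver 0→1:  nop
6. deliver 0→2:  nop
7. deliver 1→0:  nop
8. crash(2):  <2:✗foll b4 ->
9. recover(2):  <2:foll b4 ->
10. deliver 1→0:  nop
11. timeout(1):  <1:cand b7 ->
12. deliver 2→0:  nop
13. deliver 1→0:  <0:foll b7 ->
14. propose(0,'z'):  nop
15. deliver 1→0:  nop
16. timeout(2):  <2:cand b8 ->
17. deliver 2→1:  <1:foll b8 ->
18. deliver 1→0:  nop
19. deliver 0→2:  nop
20. timeout(2):  <2:cand b11 ->

no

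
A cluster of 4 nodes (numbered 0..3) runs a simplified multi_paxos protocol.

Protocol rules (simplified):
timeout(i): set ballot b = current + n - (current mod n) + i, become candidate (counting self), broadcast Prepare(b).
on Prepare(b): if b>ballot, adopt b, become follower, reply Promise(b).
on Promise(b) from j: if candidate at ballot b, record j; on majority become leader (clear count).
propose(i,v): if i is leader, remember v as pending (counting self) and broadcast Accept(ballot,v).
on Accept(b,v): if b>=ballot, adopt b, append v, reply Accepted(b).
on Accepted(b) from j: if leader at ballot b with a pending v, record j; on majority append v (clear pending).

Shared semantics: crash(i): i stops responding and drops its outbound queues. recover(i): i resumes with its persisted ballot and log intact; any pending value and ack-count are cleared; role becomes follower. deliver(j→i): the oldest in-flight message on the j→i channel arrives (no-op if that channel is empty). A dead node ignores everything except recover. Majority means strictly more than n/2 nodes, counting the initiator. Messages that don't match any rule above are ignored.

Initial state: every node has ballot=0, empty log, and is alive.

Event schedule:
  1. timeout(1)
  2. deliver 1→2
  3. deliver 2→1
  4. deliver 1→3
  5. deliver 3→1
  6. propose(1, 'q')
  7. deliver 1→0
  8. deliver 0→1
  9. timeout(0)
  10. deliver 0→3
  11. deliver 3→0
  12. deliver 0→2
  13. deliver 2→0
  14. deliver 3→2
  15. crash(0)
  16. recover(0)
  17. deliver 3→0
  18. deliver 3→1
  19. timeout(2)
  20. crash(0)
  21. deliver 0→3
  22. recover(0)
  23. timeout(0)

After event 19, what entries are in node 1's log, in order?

empty

e1 timeout(1): 1[cand,b=5,-]
e2 deliver 1→2: 2[foll,b=5,-]
e3 deliver 2→1: ·
e4 deliver 1→3: 3[foll,b=5,-]
e5 deliver 3→1: 1[lead,b=5,-]
e6 propose(1,'q'): ·
e7 deliver 1→0: 0[foll,b=5,-]
e8 deliver 0→1: ·
e9 timeout(0): 0[cand,b=8,-]
e10 deliver 0→3: 3[foll,b=8,-]
e11 deliver 3→0: ·
e12 deliver 0→2: 2[foll,b=8,-]
e13 deliver 2→0: 0[lead,b=8,-]
e14 deliver 3→2: ·
e15 crash(0): 0[✗lead,b=8,-]
e16 recover(0): 0[foll,b=8,-]
e17 deliver 3→0: ·
e18 deliver 3→1: ·
e19 timeout(2): 2[cand,b=14,-]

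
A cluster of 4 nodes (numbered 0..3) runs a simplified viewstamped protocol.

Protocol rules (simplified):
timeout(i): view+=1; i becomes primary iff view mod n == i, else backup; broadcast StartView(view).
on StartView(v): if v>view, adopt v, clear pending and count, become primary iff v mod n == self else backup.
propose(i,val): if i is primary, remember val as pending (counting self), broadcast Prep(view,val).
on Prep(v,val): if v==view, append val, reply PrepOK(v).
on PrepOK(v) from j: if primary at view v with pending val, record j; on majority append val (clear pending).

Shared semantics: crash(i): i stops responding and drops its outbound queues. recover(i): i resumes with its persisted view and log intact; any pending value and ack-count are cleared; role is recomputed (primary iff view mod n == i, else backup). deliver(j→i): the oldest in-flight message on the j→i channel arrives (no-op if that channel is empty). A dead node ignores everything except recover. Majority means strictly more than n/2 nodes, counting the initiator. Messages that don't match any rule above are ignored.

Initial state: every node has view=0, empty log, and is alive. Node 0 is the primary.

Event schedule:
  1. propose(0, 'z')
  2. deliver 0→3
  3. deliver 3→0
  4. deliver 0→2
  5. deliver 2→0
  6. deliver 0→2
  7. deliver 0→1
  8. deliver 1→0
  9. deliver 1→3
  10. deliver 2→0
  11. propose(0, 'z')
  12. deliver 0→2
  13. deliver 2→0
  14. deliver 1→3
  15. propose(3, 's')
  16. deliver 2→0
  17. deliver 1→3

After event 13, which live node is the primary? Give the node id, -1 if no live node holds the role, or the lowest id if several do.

0

1. propose(0,'z'):  nop
2. deliver 0→3:  <3:back v0 z>
3. deliver 3→0:  nop
4. deliver 0→2:  <2:back v0 z>
5. deliver 2→0:  <0:prim v0 z>
6. deliver 0→2:  nop
7. deliver 0→1:  <1:back v0 z>
8. deliver 1→0:  nop
9. deliver 1→3:  nop
10. deliver 2→0:  nop
11. propose(0,'z'):  nop
12. deliver 0→2:  <2:back v0 z,z>
13. deliver 2→0:  nop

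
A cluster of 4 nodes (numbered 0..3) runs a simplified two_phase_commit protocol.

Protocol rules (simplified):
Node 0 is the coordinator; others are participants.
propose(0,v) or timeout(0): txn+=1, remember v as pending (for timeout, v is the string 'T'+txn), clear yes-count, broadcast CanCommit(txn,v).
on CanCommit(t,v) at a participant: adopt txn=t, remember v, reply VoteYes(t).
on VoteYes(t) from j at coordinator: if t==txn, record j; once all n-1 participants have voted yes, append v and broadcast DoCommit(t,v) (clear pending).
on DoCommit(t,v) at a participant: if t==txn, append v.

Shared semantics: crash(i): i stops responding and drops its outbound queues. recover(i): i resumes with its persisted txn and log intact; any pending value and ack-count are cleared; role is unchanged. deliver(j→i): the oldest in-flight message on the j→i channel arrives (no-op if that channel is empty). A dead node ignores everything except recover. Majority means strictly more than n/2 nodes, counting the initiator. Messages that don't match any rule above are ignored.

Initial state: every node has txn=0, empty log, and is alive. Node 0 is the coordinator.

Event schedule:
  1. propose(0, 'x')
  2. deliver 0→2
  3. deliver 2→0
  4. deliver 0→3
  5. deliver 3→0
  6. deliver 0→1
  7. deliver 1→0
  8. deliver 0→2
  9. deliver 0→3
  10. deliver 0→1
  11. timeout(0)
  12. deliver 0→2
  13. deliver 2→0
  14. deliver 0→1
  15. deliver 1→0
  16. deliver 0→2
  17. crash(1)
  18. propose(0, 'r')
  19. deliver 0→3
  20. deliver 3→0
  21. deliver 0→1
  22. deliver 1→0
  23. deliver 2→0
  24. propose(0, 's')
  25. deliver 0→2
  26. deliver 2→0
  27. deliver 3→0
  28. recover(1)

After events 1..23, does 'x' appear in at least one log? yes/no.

e1 propose(0,'x'): 0[coor,t=1,-]
e2 deliver 0→2: 2[part,t=1,-]
e3 deliver 2→0: ·
e4 deliver 0→3: 3[part,t=1,-]
e5 deliver 3→0: ·
e6 deliver 0→1: 1[part,t=1,-]
e7 deliver 1→0: 0[coor,t=1,x]
e8 deliver 0→2: 2[part,t=1,x]
e9 deliver 0→3: 3[part,t=1,x]
e10 deliver 0→1: 1[part,t=1,x]
e11 timeout(0): 0[coor,t=2,x]
e12 deliver 0→2: 2[part,t=2,x]
e13 deliver 2→0: ·
e14 deliver 0→1: 1[part,t=2,x]
e15 deliver 1→0: ·
e16 deliver 0→2: ·
e17 crash(1): 1[✗part,t=2,x]
e18 propose(0,'r'): 0[coor,t=3,x]
e19 deliver 0→3: 3[part,t=2,x]
e20 deliver 3→0: ·
e21 deliver 0→1: ·
e22 deliver 1→0: ·
e23 deliver 2→0: ·

yes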